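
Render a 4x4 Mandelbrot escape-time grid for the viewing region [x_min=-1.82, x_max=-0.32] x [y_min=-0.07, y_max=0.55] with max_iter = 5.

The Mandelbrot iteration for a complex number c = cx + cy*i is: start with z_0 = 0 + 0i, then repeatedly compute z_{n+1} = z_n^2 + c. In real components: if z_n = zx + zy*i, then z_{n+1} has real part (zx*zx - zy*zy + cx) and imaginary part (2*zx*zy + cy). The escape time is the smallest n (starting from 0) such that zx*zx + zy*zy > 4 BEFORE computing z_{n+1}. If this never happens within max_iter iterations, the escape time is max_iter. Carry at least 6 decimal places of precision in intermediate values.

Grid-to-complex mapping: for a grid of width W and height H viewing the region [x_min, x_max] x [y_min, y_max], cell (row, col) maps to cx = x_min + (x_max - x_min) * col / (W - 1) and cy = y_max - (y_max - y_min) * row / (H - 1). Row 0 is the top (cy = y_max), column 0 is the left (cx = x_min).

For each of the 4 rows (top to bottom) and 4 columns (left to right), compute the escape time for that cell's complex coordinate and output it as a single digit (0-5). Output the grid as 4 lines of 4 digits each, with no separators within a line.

(row=0, col=0): c = -1.8200 + 0.5500i → escape time 3
(row=0, col=1): c = -1.3200 + 0.5500i → escape time 3
(row=0, col=2): c = -0.8200 + 0.5500i → escape time 5
(row=0, col=3): c = -0.3200 + 0.5500i → escape time 5
(row=1, col=0): c = -1.8200 + 0.3433i → escape time 3
(row=1, col=1): c = -1.3200 + 0.3433i → escape time 5
(row=1, col=2): c = -0.8200 + 0.3433i → escape time 5
(row=1, col=3): c = -0.3200 + 0.3433i → escape time 5
(row=2, col=0): c = -1.8200 + 0.1367i → escape time 4
(row=2, col=1): c = -1.3200 + 0.1367i → escape time 5
(row=2, col=2): c = -0.8200 + 0.1367i → escape time 5
(row=2, col=3): c = -0.3200 + 0.1367i → escape time 5
(row=3, col=0): c = -1.8200 + -0.0700i → escape time 5
(row=3, col=1): c = -1.3200 + -0.0700i → escape time 5
(row=3, col=2): c = -0.8200 + -0.0700i → escape time 5
(row=3, col=3): c = -0.3200 + -0.0700i → escape time 5

Answer: 3355
3555
4555
5555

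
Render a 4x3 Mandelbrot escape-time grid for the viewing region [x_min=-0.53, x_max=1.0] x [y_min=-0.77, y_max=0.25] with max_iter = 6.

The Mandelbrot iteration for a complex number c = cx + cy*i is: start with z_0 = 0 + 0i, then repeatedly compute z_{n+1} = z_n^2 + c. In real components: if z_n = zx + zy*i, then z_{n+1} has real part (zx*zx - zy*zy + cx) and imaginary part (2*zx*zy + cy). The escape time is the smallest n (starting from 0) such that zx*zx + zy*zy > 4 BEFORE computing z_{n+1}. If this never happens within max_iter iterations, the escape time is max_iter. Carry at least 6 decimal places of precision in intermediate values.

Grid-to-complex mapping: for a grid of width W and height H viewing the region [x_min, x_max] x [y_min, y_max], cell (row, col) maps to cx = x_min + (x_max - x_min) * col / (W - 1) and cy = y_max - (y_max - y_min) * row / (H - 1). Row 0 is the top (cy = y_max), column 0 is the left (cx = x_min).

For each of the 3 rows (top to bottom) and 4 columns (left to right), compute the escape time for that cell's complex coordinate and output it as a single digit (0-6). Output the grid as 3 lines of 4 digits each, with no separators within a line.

(row=0, col=0): c = -0.5300 + 0.2500i → escape time 6
(row=0, col=1): c = -0.0200 + 0.2500i → escape time 6
(row=0, col=2): c = 0.4900 + 0.2500i → escape time 6
(row=0, col=3): c = 1.0000 + 0.2500i → escape time 2
(row=1, col=0): c = -0.5300 + -0.2600i → escape time 6
(row=1, col=1): c = -0.0200 + -0.2600i → escape time 6
(row=1, col=2): c = 0.4900 + -0.2600i → escape time 6
(row=1, col=3): c = 1.0000 + -0.2600i → escape time 2
(row=2, col=0): c = -0.5300 + -0.7700i → escape time 6
(row=2, col=1): c = -0.0200 + -0.7700i → escape time 6
(row=2, col=2): c = 0.4900 + -0.7700i → escape time 3
(row=2, col=3): c = 1.0000 + -0.7700i → escape time 2

Answer: 6662
6662
6632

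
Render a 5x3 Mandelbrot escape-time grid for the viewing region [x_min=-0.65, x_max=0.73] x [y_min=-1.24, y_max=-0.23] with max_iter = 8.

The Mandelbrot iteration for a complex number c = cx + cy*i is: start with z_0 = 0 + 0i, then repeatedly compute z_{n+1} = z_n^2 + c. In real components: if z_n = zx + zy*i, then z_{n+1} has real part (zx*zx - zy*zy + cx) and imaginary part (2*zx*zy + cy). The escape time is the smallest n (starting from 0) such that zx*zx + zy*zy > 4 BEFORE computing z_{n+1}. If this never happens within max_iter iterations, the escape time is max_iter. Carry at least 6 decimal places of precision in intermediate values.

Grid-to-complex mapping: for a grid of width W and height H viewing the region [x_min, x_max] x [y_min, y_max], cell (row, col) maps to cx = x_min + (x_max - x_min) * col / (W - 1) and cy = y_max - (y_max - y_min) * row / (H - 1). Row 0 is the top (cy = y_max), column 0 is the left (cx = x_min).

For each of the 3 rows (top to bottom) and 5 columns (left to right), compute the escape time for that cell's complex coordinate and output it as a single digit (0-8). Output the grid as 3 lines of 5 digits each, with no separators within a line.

(row=0, col=0): c = -0.6500 + -0.2300i → escape time 8
(row=0, col=1): c = -0.3050 + -0.2300i → escape time 8
(row=0, col=2): c = 0.0400 + -0.2300i → escape time 8
(row=0, col=3): c = 0.3850 + -0.2300i → escape time 8
(row=0, col=4): c = 0.7300 + -0.2300i → escape time 3
(row=1, col=0): c = -0.6500 + -0.7350i → escape time 5
(row=1, col=1): c = -0.3050 + -0.7350i → escape time 8
(row=1, col=2): c = 0.0400 + -0.7350i → escape time 8
(row=1, col=3): c = 0.3850 + -0.7350i → escape time 5
(row=1, col=4): c = 0.7300 + -0.7350i → escape time 3
(row=2, col=0): c = -0.6500 + -1.2400i → escape time 3
(row=2, col=1): c = -0.3050 + -1.2400i → escape time 3
(row=2, col=2): c = 0.0400 + -1.2400i → escape time 2
(row=2, col=3): c = 0.3850 + -1.2400i → escape time 2
(row=2, col=4): c = 0.7300 + -1.2400i → escape time 2

Answer: 88883
58853
33222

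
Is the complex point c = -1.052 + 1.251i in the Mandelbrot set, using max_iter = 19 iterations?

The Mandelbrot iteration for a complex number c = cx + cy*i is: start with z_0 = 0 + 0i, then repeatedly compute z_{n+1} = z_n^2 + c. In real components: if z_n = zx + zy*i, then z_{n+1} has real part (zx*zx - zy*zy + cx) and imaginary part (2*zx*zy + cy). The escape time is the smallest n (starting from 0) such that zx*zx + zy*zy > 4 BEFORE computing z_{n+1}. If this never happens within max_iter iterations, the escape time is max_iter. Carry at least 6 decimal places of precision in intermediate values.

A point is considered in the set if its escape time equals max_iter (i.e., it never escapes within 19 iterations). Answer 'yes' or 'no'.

z_0 = 0 + 0i, c = -1.0520 + 1.2510i
Iter 1: z = -1.0520 + 1.2510i, |z|^2 = 2.6717
Iter 2: z = -1.5103 + -1.3811i, |z|^2 = 4.1884
Escaped at iteration 2

Answer: no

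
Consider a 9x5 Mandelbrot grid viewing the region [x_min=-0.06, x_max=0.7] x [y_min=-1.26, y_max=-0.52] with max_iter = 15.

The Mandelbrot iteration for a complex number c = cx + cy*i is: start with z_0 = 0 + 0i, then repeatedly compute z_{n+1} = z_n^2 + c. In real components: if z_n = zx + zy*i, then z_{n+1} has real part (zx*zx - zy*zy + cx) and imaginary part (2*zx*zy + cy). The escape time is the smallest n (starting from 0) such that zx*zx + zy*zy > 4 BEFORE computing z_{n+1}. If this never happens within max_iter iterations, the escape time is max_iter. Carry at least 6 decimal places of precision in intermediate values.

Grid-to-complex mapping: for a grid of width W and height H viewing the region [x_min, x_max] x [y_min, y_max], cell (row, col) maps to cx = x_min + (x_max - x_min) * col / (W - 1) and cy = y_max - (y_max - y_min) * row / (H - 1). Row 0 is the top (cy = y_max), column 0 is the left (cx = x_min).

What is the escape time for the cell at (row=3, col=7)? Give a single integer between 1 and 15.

z_0 = 0 + 0i, c = 0.6050 + -1.0750i
Iter 1: z = 0.6050 + -1.0750i, |z|^2 = 1.5216
Iter 2: z = -0.1846 + -2.3758i, |z|^2 = 5.6783
Escaped at iteration 2

Answer: 2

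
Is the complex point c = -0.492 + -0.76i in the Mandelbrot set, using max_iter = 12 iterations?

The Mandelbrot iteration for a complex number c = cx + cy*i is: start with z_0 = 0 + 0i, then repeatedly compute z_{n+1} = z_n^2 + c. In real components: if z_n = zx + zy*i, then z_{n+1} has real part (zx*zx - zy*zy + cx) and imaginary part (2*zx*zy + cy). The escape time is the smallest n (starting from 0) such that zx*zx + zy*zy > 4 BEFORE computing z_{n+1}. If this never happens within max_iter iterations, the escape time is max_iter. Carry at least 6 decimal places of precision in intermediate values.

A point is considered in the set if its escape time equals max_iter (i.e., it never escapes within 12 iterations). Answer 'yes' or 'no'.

z_0 = 0 + 0i, c = -0.4920 + -0.7600i
Iter 1: z = -0.4920 + -0.7600i, |z|^2 = 0.8197
Iter 2: z = -0.8275 + -0.0122i, |z|^2 = 0.6850
Iter 3: z = 0.1927 + -0.7399i, |z|^2 = 0.5845
Iter 4: z = -1.0023 + -1.0451i, |z|^2 = 2.0968
Iter 5: z = -0.5796 + 1.3350i, |z|^2 = 2.1182
Iter 6: z = -1.9382 + -2.3076i, |z|^2 = 9.0819
Escaped at iteration 6

Answer: no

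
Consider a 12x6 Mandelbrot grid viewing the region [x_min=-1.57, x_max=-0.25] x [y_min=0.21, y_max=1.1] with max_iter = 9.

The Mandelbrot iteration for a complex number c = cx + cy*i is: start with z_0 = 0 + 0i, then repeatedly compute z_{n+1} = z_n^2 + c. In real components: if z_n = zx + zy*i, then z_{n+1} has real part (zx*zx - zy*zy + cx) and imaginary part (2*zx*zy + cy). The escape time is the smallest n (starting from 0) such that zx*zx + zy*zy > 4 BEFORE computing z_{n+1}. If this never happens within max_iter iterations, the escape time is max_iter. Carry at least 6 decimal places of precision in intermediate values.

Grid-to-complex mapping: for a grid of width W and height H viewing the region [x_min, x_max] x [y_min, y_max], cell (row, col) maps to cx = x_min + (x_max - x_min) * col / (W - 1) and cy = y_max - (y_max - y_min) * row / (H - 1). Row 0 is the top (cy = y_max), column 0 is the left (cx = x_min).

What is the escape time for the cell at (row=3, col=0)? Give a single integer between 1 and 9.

Answer: 3

Derivation:
z_0 = 0 + 0i, c = -1.5700 + 0.5660i
Iter 1: z = -1.5700 + 0.5660i, |z|^2 = 2.7853
Iter 2: z = 0.5745 + -1.2112i, |z|^2 = 1.7972
Iter 3: z = -2.7070 + -0.8258i, |z|^2 = 8.0098
Escaped at iteration 3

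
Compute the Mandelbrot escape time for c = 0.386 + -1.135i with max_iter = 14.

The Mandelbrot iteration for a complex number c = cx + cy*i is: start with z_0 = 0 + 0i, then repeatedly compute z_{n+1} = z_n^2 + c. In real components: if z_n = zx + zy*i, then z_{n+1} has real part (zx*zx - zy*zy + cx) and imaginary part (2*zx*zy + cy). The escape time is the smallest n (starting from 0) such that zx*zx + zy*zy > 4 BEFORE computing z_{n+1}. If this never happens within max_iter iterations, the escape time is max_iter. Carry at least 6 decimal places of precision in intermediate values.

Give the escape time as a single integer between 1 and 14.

z_0 = 0 + 0i, c = 0.3860 + -1.1350i
Iter 1: z = 0.3860 + -1.1350i, |z|^2 = 1.4372
Iter 2: z = -0.7532 + -2.0112i, |z|^2 = 4.6124
Escaped at iteration 2

Answer: 2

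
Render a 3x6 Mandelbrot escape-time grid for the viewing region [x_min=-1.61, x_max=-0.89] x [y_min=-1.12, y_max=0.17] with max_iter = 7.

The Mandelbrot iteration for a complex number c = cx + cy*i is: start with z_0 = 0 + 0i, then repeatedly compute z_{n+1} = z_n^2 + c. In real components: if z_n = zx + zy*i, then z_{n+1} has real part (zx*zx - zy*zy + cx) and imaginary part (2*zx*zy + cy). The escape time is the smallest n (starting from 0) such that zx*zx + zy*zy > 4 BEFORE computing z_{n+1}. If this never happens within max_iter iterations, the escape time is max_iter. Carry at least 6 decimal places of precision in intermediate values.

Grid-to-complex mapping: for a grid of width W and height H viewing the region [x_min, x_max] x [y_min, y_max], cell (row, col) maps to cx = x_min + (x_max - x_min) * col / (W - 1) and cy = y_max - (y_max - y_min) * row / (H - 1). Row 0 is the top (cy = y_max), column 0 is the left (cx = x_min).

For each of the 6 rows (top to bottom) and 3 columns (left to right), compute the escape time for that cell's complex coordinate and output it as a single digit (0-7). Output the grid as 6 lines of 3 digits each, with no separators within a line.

Answer: 577
677
477
335
333
233

Derivation:
(row=0, col=0): c = -1.6100 + 0.1700i → escape time 5
(row=0, col=1): c = -1.2500 + 0.1700i → escape time 7
(row=0, col=2): c = -0.8900 + 0.1700i → escape time 7
(row=1, col=0): c = -1.6100 + -0.0880i → escape time 6
(row=1, col=1): c = -1.2500 + -0.0880i → escape time 7
(row=1, col=2): c = -0.8900 + -0.0880i → escape time 7
(row=2, col=0): c = -1.6100 + -0.3460i → escape time 4
(row=2, col=1): c = -1.2500 + -0.3460i → escape time 7
(row=2, col=2): c = -0.8900 + -0.3460i → escape time 7
(row=3, col=0): c = -1.6100 + -0.6040i → escape time 3
(row=3, col=1): c = -1.2500 + -0.6040i → escape time 3
(row=3, col=2): c = -0.8900 + -0.6040i → escape time 5
(row=4, col=0): c = -1.6100 + -0.8620i → escape time 3
(row=4, col=1): c = -1.2500 + -0.8620i → escape time 3
(row=4, col=2): c = -0.8900 + -0.8620i → escape time 3
(row=5, col=0): c = -1.6100 + -1.1200i → escape time 2
(row=5, col=1): c = -1.2500 + -1.1200i → escape time 3
(row=5, col=2): c = -0.8900 + -1.1200i → escape time 3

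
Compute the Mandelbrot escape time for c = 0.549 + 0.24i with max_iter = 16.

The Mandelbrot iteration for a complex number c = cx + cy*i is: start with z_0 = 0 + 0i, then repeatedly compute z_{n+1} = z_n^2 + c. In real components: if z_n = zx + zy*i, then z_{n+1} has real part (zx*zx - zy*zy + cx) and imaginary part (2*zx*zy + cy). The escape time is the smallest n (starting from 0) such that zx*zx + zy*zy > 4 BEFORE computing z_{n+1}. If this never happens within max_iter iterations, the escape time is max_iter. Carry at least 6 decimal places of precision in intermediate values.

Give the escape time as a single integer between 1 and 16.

z_0 = 0 + 0i, c = 0.5490 + 0.2400i
Iter 1: z = 0.5490 + 0.2400i, |z|^2 = 0.3590
Iter 2: z = 0.7928 + 0.5035i, |z|^2 = 0.8821
Iter 3: z = 0.9240 + 1.0384i, |z|^2 = 1.9320
Iter 4: z = 0.3245 + 2.1589i, |z|^2 = 4.7663
Escaped at iteration 4

Answer: 4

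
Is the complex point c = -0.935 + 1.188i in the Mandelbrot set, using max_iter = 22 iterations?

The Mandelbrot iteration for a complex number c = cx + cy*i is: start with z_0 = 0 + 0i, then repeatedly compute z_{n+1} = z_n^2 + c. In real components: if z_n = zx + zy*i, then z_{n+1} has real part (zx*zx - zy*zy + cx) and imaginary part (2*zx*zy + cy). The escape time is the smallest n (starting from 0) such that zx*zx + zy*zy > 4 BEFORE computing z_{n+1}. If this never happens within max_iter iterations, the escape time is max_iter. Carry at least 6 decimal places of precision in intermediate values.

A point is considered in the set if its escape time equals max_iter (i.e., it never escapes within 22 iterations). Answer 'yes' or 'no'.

Answer: no

Derivation:
z_0 = 0 + 0i, c = -0.9350 + 1.1880i
Iter 1: z = -0.9350 + 1.1880i, |z|^2 = 2.2856
Iter 2: z = -1.4721 + -1.0336i, |z|^2 = 3.2354
Iter 3: z = 0.1639 + 4.2310i, |z|^2 = 17.9286
Escaped at iteration 3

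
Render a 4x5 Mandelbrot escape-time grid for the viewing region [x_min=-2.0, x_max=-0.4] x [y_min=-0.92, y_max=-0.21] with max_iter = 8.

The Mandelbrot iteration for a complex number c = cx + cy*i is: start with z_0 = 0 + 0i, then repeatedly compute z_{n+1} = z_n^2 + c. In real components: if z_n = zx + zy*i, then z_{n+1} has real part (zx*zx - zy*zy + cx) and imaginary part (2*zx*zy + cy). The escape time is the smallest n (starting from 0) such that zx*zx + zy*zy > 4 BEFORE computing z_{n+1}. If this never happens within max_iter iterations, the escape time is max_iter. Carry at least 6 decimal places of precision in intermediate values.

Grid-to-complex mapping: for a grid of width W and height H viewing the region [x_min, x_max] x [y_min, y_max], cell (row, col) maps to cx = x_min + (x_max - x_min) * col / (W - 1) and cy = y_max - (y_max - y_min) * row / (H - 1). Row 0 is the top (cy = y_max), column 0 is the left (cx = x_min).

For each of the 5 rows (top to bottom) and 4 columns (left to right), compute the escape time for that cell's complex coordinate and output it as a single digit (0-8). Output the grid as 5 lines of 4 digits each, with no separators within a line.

Answer: 1588
1478
1358
1347
1335

Derivation:
(row=0, col=0): c = -2.0000 + -0.2100i → escape time 1
(row=0, col=1): c = -1.4667 + -0.2100i → escape time 5
(row=0, col=2): c = -0.9333 + -0.2100i → escape time 8
(row=0, col=3): c = -0.4000 + -0.2100i → escape time 8
(row=1, col=0): c = -2.0000 + -0.3875i → escape time 1
(row=1, col=1): c = -1.4667 + -0.3875i → escape time 4
(row=1, col=2): c = -0.9333 + -0.3875i → escape time 7
(row=1, col=3): c = -0.4000 + -0.3875i → escape time 8
(row=2, col=0): c = -2.0000 + -0.5650i → escape time 1
(row=2, col=1): c = -1.4667 + -0.5650i → escape time 3
(row=2, col=2): c = -0.9333 + -0.5650i → escape time 5
(row=2, col=3): c = -0.4000 + -0.5650i → escape time 8
(row=3, col=0): c = -2.0000 + -0.7425i → escape time 1
(row=3, col=1): c = -1.4667 + -0.7425i → escape time 3
(row=3, col=2): c = -0.9333 + -0.7425i → escape time 4
(row=3, col=3): c = -0.4000 + -0.7425i → escape time 7
(row=4, col=0): c = -2.0000 + -0.9200i → escape time 1
(row=4, col=1): c = -1.4667 + -0.9200i → escape time 3
(row=4, col=2): c = -0.9333 + -0.9200i → escape time 3
(row=4, col=3): c = -0.4000 + -0.9200i → escape time 5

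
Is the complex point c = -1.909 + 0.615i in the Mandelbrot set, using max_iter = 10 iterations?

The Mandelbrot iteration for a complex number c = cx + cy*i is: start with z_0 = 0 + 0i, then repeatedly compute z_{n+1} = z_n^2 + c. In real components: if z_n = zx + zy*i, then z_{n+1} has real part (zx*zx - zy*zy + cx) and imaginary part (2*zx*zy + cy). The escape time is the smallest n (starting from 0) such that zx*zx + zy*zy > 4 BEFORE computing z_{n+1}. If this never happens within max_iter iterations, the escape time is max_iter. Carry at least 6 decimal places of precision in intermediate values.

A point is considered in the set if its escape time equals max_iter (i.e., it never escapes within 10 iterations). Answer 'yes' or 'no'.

Answer: no

Derivation:
z_0 = 0 + 0i, c = -1.9090 + 0.6150i
Iter 1: z = -1.9090 + 0.6150i, |z|^2 = 4.0225
Escaped at iteration 1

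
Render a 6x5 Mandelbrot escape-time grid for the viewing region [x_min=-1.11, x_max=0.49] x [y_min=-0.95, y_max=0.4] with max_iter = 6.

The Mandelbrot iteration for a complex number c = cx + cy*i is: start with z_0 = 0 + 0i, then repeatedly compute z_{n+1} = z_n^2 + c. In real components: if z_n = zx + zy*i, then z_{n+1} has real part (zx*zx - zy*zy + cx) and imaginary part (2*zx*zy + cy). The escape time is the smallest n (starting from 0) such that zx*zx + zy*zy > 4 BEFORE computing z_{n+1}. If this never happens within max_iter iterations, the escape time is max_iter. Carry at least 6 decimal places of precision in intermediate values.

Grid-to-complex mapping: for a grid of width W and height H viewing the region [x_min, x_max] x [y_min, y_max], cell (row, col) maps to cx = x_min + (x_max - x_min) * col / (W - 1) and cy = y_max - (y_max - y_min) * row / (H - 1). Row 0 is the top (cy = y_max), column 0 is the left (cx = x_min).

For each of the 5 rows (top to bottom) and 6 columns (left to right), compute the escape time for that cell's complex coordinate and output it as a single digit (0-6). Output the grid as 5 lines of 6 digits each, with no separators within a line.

Answer: 666666
666665
666666
456664
334643

Derivation:
(row=0, col=0): c = -1.1100 + 0.4000i → escape time 6
(row=0, col=1): c = -0.7900 + 0.4000i → escape time 6
(row=0, col=2): c = -0.4700 + 0.4000i → escape time 6
(row=0, col=3): c = -0.1500 + 0.4000i → escape time 6
(row=0, col=4): c = 0.1700 + 0.4000i → escape time 6
(row=0, col=5): c = 0.4900 + 0.4000i → escape time 6
(row=1, col=0): c = -1.1100 + 0.0625i → escape time 6
(row=1, col=1): c = -0.7900 + 0.0625i → escape time 6
(row=1, col=2): c = -0.4700 + 0.0625i → escape time 6
(row=1, col=3): c = -0.1500 + 0.0625i → escape time 6
(row=1, col=4): c = 0.1700 + 0.0625i → escape time 6
(row=1, col=5): c = 0.4900 + 0.0625i → escape time 5
(row=2, col=0): c = -1.1100 + -0.2750i → escape time 6
(row=2, col=1): c = -0.7900 + -0.2750i → escape time 6
(row=2, col=2): c = -0.4700 + -0.2750i → escape time 6
(row=2, col=3): c = -0.1500 + -0.2750i → escape time 6
(row=2, col=4): c = 0.1700 + -0.2750i → escape time 6
(row=2, col=5): c = 0.4900 + -0.2750i → escape time 6
(row=3, col=0): c = -1.1100 + -0.6125i → escape time 4
(row=3, col=1): c = -0.7900 + -0.6125i → escape time 5
(row=3, col=2): c = -0.4700 + -0.6125i → escape time 6
(row=3, col=3): c = -0.1500 + -0.6125i → escape time 6
(row=3, col=4): c = 0.1700 + -0.6125i → escape time 6
(row=3, col=5): c = 0.4900 + -0.6125i → escape time 4
(row=4, col=0): c = -1.1100 + -0.9500i → escape time 3
(row=4, col=1): c = -0.7900 + -0.9500i → escape time 3
(row=4, col=2): c = -0.4700 + -0.9500i → escape time 4
(row=4, col=3): c = -0.1500 + -0.9500i → escape time 6
(row=4, col=4): c = 0.1700 + -0.9500i → escape time 4
(row=4, col=5): c = 0.4900 + -0.9500i → escape time 3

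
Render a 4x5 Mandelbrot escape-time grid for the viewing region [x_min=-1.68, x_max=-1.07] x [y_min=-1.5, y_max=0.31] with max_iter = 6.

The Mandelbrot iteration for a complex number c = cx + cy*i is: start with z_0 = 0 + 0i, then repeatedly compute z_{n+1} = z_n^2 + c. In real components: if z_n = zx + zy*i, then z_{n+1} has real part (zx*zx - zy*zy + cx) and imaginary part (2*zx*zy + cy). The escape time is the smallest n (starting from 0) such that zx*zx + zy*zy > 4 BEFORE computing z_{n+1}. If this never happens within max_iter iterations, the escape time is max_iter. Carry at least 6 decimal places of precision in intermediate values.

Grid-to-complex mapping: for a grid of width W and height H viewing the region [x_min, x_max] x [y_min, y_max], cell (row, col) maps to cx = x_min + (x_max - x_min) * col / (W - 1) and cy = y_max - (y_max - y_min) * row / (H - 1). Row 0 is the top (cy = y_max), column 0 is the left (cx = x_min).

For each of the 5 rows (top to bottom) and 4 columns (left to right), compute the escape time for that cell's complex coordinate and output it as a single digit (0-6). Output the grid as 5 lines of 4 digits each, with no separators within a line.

Answer: 4566
5666
3334
2233
1122

Derivation:
(row=0, col=0): c = -1.6800 + 0.3100i → escape time 4
(row=0, col=1): c = -1.4767 + 0.3100i → escape time 5
(row=0, col=2): c = -1.2733 + 0.3100i → escape time 6
(row=0, col=3): c = -1.0700 + 0.3100i → escape time 6
(row=1, col=0): c = -1.6800 + -0.1425i → escape time 5
(row=1, col=1): c = -1.4767 + -0.1425i → escape time 6
(row=1, col=2): c = -1.2733 + -0.1425i → escape time 6
(row=1, col=3): c = -1.0700 + -0.1425i → escape time 6
(row=2, col=0): c = -1.6800 + -0.5950i → escape time 3
(row=2, col=1): c = -1.4767 + -0.5950i → escape time 3
(row=2, col=2): c = -1.2733 + -0.5950i → escape time 3
(row=2, col=3): c = -1.0700 + -0.5950i → escape time 4
(row=3, col=0): c = -1.6800 + -1.0475i → escape time 2
(row=3, col=1): c = -1.4767 + -1.0475i → escape time 2
(row=3, col=2): c = -1.2733 + -1.0475i → escape time 3
(row=3, col=3): c = -1.0700 + -1.0475i → escape time 3
(row=4, col=0): c = -1.6800 + -1.5000i → escape time 1
(row=4, col=1): c = -1.4767 + -1.5000i → escape time 1
(row=4, col=2): c = -1.2733 + -1.5000i → escape time 2
(row=4, col=3): c = -1.0700 + -1.5000i → escape time 2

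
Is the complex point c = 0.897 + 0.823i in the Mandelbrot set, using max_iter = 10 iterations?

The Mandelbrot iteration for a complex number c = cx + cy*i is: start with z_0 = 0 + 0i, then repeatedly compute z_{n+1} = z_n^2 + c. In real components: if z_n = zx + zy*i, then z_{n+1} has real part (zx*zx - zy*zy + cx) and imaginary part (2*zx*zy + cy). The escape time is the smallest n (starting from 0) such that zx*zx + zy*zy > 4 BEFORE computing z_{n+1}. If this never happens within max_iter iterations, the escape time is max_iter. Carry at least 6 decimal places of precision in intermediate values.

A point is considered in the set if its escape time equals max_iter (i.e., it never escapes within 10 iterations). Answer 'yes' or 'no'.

z_0 = 0 + 0i, c = 0.8970 + 0.8230i
Iter 1: z = 0.8970 + 0.8230i, |z|^2 = 1.4819
Iter 2: z = 1.0243 + 2.2995i, |z|^2 = 6.3367
Escaped at iteration 2

Answer: no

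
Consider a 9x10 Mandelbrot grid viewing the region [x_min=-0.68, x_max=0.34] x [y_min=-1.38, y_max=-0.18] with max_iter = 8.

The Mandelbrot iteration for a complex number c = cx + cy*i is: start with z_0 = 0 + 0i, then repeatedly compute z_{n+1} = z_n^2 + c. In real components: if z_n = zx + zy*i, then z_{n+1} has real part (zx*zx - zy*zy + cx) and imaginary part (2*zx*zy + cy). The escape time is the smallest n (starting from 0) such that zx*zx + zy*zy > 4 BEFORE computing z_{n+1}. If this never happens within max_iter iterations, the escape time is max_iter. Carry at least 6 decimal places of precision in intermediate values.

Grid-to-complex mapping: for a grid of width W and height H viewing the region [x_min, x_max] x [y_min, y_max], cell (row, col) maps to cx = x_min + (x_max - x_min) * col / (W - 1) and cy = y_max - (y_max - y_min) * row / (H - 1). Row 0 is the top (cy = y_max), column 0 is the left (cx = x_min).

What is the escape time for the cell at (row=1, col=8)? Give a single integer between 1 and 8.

z_0 = 0 + 0i, c = 0.3400 + -0.3133i
Iter 1: z = 0.3400 + -0.3133i, |z|^2 = 0.2138
Iter 2: z = 0.3574 + -0.5264i, |z|^2 = 0.4048
Iter 3: z = 0.1907 + -0.6896i, |z|^2 = 0.5119
Iter 4: z = -0.0992 + -0.5763i, |z|^2 = 0.3420
Iter 5: z = 0.0177 + -0.1990i, |z|^2 = 0.0399
Iter 6: z = 0.3007 + -0.3204i, |z|^2 = 0.1931
Iter 7: z = 0.3278 + -0.5060i, |z|^2 = 0.3635

Answer: 8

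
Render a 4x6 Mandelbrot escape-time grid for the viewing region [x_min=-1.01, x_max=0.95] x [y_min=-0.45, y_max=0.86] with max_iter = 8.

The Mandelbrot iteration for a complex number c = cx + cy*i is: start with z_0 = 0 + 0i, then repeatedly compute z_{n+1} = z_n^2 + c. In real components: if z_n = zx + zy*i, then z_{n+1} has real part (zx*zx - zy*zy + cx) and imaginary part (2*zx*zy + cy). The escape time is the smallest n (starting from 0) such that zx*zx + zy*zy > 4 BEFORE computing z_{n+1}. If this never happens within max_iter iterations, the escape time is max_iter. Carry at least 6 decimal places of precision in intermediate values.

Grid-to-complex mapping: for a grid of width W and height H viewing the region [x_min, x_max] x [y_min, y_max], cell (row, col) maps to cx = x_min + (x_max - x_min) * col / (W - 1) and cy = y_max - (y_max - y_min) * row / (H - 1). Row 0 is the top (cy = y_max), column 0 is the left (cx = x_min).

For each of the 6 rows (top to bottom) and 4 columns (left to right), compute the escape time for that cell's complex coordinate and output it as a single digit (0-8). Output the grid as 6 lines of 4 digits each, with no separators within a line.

Answer: 3642
4882
8883
8883
8883
5882

Derivation:
(row=0, col=0): c = -1.0100 + 0.8600i → escape time 3
(row=0, col=1): c = -0.3567 + 0.8600i → escape time 6
(row=0, col=2): c = 0.2967 + 0.8600i → escape time 4
(row=0, col=3): c = 0.9500 + 0.8600i → escape time 2
(row=1, col=0): c = -1.0100 + 0.5980i → escape time 4
(row=1, col=1): c = -0.3567 + 0.5980i → escape time 8
(row=1, col=2): c = 0.2967 + 0.5980i → escape time 8
(row=1, col=3): c = 0.9500 + 0.5980i → escape time 2
(row=2, col=0): c = -1.0100 + 0.3360i → escape time 8
(row=2, col=1): c = -0.3567 + 0.3360i → escape time 8
(row=2, col=2): c = 0.2967 + 0.3360i → escape time 8
(row=2, col=3): c = 0.9500 + 0.3360i → escape time 3
(row=3, col=0): c = -1.0100 + 0.0740i → escape time 8
(row=3, col=1): c = -0.3567 + 0.0740i → escape time 8
(row=3, col=2): c = 0.2967 + 0.0740i → escape time 8
(row=3, col=3): c = 0.9500 + 0.0740i → escape time 3
(row=4, col=0): c = -1.0100 + -0.1880i → escape time 8
(row=4, col=1): c = -0.3567 + -0.1880i → escape time 8
(row=4, col=2): c = 0.2967 + -0.1880i → escape time 8
(row=4, col=3): c = 0.9500 + -0.1880i → escape time 3
(row=5, col=0): c = -1.0100 + -0.4500i → escape time 5
(row=5, col=1): c = -0.3567 + -0.4500i → escape time 8
(row=5, col=2): c = 0.2967 + -0.4500i → escape time 8
(row=5, col=3): c = 0.9500 + -0.4500i → escape time 2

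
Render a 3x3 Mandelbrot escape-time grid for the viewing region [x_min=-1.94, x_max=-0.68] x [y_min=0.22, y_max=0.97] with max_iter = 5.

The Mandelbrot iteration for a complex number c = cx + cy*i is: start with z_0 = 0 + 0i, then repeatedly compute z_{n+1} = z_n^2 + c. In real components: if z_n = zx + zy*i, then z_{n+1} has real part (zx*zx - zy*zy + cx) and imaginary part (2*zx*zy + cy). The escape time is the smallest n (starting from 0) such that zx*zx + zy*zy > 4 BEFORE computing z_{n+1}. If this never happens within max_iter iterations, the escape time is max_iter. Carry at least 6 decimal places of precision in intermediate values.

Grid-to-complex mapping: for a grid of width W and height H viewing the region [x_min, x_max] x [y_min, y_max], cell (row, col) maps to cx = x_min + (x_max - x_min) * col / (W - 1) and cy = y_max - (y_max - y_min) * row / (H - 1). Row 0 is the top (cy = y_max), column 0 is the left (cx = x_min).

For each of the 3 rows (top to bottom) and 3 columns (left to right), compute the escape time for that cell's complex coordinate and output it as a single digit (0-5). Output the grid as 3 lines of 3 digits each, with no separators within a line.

(row=0, col=0): c = -1.9400 + 0.9700i → escape time 1
(row=0, col=1): c = -1.3100 + 0.9700i → escape time 3
(row=0, col=2): c = -0.6800 + 0.9700i → escape time 4
(row=1, col=0): c = -1.9400 + 0.5950i → escape time 1
(row=1, col=1): c = -1.3100 + 0.5950i → escape time 3
(row=1, col=2): c = -0.6800 + 0.5950i → escape time 5
(row=2, col=0): c = -1.9400 + 0.2200i → escape time 3
(row=2, col=1): c = -1.3100 + 0.2200i → escape time 5
(row=2, col=2): c = -0.6800 + 0.2200i → escape time 5

Answer: 134
135
355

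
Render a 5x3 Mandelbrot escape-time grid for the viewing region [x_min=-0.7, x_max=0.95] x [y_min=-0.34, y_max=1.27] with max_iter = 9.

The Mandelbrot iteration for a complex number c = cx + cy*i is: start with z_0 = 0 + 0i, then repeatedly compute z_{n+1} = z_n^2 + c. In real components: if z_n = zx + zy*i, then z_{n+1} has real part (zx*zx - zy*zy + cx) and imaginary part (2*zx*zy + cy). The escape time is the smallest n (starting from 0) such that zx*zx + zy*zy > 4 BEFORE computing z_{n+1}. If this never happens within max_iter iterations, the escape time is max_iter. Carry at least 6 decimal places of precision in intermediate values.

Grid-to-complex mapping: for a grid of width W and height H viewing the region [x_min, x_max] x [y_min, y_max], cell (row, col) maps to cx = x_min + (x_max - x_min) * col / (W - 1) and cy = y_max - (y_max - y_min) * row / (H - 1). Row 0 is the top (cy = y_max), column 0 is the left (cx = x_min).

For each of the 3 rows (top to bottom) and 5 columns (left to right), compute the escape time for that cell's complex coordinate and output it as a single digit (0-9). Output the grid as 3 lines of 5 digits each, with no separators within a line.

Answer: 33222
99942
99943

Derivation:
(row=0, col=0): c = -0.7000 + 1.2700i → escape time 3
(row=0, col=1): c = -0.2875 + 1.2700i → escape time 3
(row=0, col=2): c = 0.1250 + 1.2700i → escape time 2
(row=0, col=3): c = 0.5375 + 1.2700i → escape time 2
(row=0, col=4): c = 0.9500 + 1.2700i → escape time 2
(row=1, col=0): c = -0.7000 + 0.4650i → escape time 9
(row=1, col=1): c = -0.2875 + 0.4650i → escape time 9
(row=1, col=2): c = 0.1250 + 0.4650i → escape time 9
(row=1, col=3): c = 0.5375 + 0.4650i → escape time 4
(row=1, col=4): c = 0.9500 + 0.4650i → escape time 2
(row=2, col=0): c = -0.7000 + -0.3400i → escape time 9
(row=2, col=1): c = -0.2875 + -0.3400i → escape time 9
(row=2, col=2): c = 0.1250 + -0.3400i → escape time 9
(row=2, col=3): c = 0.5375 + -0.3400i → escape time 4
(row=2, col=4): c = 0.9500 + -0.3400i → escape time 3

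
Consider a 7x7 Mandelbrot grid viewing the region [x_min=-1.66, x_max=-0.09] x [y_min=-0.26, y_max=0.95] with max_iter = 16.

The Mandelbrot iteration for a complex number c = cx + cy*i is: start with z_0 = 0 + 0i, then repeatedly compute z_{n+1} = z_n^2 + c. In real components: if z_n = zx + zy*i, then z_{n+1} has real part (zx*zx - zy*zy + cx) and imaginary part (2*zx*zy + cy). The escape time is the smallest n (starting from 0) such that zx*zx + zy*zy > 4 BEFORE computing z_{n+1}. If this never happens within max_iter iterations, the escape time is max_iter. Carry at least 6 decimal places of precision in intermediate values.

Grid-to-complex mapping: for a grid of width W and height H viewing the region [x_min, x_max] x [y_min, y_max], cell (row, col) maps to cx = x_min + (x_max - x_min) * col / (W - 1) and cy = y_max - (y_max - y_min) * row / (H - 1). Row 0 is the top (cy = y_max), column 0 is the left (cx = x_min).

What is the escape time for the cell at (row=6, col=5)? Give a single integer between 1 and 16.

Answer: 16

Derivation:
z_0 = 0 + 0i, c = -0.3517 + -0.2600i
Iter 1: z = -0.3517 + -0.2600i, |z|^2 = 0.1913
Iter 2: z = -0.2956 + -0.0771i, |z|^2 = 0.0933
Iter 3: z = -0.2702 + -0.2144i, |z|^2 = 0.1190
Iter 4: z = -0.3246 + -0.1441i, |z|^2 = 0.1261
Iter 5: z = -0.2671 + -0.1664i, |z|^2 = 0.0990
Iter 6: z = -0.3080 + -0.1711i, |z|^2 = 0.1242
Iter 7: z = -0.2861 + -0.1546i, |z|^2 = 0.1057
Iter 8: z = -0.2937 + -0.1716i, |z|^2 = 0.1157
Iter 9: z = -0.2948 + -0.1592i, |z|^2 = 0.1123
Iter 10: z = -0.2901 + -0.1661i, |z|^2 = 0.1118
Iter 11: z = -0.2951 + -0.1636i, |z|^2 = 0.1139
Iter 12: z = -0.2913 + -0.1634i, |z|^2 = 0.1116
Iter 13: z = -0.2935 + -0.1648i, |z|^2 = 0.1133
Iter 14: z = -0.2927 + -0.1633i, |z|^2 = 0.1123
Iter 15: z = -0.2927 + -0.1644i, |z|^2 = 0.1127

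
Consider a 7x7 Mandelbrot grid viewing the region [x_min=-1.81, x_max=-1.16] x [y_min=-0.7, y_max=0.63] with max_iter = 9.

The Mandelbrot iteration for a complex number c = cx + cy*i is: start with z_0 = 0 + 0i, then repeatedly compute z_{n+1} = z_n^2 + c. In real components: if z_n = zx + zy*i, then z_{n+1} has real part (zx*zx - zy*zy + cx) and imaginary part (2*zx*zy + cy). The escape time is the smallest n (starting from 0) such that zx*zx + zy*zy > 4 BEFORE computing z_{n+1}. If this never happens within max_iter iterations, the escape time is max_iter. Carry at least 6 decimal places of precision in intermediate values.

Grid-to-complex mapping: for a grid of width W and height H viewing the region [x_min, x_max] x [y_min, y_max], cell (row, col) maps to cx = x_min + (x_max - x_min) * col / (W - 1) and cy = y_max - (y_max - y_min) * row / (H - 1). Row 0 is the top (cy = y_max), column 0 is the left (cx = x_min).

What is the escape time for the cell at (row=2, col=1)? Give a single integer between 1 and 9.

Answer: 4

Derivation:
z_0 = 0 + 0i, c = -1.7017 + 0.1867i
Iter 1: z = -1.7017 + 0.1867i, |z|^2 = 2.9305
Iter 2: z = 1.1592 + -0.4486i, |z|^2 = 1.5449
Iter 3: z = -0.5593 + -0.8534i, |z|^2 = 1.0411
Iter 4: z = -2.1171 + 1.1412i, |z|^2 = 5.7846
Escaped at iteration 4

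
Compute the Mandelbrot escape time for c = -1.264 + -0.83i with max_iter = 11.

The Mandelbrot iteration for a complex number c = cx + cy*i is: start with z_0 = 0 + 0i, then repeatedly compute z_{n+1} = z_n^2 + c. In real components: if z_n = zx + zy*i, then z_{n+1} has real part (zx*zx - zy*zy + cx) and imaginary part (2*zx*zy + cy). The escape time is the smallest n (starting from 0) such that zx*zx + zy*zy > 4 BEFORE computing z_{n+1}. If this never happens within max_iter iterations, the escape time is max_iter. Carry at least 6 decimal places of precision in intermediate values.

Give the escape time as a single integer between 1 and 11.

Answer: 3

Derivation:
z_0 = 0 + 0i, c = -1.2640 + -0.8300i
Iter 1: z = -1.2640 + -0.8300i, |z|^2 = 2.2866
Iter 2: z = -0.3552 + 1.2682i, |z|^2 = 1.7346
Iter 3: z = -2.7463 + -1.7310i, |z|^2 = 10.5382
Escaped at iteration 3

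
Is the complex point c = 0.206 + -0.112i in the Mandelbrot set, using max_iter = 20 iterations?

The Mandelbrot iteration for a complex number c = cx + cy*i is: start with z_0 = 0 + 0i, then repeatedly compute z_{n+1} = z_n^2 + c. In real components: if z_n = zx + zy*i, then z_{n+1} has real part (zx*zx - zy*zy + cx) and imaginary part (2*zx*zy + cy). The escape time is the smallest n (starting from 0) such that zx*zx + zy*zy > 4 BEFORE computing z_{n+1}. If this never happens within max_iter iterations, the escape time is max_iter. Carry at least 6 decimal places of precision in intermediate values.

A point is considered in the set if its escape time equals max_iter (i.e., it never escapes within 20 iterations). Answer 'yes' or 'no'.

Answer: yes

Derivation:
z_0 = 0 + 0i, c = 0.2060 + -0.1120i
Iter 1: z = 0.2060 + -0.1120i, |z|^2 = 0.0550
Iter 2: z = 0.2359 + -0.1581i, |z|^2 = 0.0807
Iter 3: z = 0.2366 + -0.1866i, |z|^2 = 0.0908
Iter 4: z = 0.2272 + -0.2003i, |z|^2 = 0.0917
Iter 5: z = 0.2175 + -0.2030i, |z|^2 = 0.0885
Iter 6: z = 0.2121 + -0.2003i, |z|^2 = 0.0851
Iter 7: z = 0.2109 + -0.1970i, |z|^2 = 0.0833
Iter 8: z = 0.2117 + -0.1951i, |z|^2 = 0.0829
Iter 9: z = 0.2128 + -0.1946i, |z|^2 = 0.0831
Iter 10: z = 0.2134 + -0.1948i, |z|^2 = 0.0835
Iter 11: z = 0.2136 + -0.1951i, |z|^2 = 0.0837
Iter 12: z = 0.2135 + -0.1954i, |z|^2 = 0.0838
Iter 13: z = 0.2134 + -0.1954i, |z|^2 = 0.0837
Iter 14: z = 0.2134 + -0.1954i, |z|^2 = 0.0837
Iter 15: z = 0.2133 + -0.1954i, |z|^2 = 0.0837
Iter 16: z = 0.2133 + -0.1954i, |z|^2 = 0.0837
Iter 17: z = 0.2133 + -0.1954i, |z|^2 = 0.0837
Iter 18: z = 0.2134 + -0.1954i, |z|^2 = 0.0837
Iter 19: z = 0.2134 + -0.1954i, |z|^2 = 0.0837
Did not escape in 20 iterations → in set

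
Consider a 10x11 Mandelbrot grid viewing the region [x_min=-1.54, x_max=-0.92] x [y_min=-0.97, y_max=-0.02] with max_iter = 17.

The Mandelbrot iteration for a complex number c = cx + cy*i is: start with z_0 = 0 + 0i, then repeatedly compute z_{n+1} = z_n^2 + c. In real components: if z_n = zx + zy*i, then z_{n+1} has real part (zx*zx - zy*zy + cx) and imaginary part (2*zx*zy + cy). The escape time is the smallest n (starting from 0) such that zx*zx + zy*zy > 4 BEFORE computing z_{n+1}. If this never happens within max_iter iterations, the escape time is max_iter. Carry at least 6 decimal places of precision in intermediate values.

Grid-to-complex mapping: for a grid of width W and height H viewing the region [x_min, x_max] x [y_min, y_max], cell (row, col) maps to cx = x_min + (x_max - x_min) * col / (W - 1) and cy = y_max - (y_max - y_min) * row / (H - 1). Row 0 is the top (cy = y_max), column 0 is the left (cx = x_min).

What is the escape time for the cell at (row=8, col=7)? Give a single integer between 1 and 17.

Answer: 3

Derivation:
z_0 = 0 + 0i, c = -1.0578 + -0.7800i
Iter 1: z = -1.0578 + -0.7800i, |z|^2 = 1.7273
Iter 2: z = -0.5473 + 0.8701i, |z|^2 = 1.0567
Iter 3: z = -1.5154 + -1.7324i, |z|^2 = 5.2977
Escaped at iteration 3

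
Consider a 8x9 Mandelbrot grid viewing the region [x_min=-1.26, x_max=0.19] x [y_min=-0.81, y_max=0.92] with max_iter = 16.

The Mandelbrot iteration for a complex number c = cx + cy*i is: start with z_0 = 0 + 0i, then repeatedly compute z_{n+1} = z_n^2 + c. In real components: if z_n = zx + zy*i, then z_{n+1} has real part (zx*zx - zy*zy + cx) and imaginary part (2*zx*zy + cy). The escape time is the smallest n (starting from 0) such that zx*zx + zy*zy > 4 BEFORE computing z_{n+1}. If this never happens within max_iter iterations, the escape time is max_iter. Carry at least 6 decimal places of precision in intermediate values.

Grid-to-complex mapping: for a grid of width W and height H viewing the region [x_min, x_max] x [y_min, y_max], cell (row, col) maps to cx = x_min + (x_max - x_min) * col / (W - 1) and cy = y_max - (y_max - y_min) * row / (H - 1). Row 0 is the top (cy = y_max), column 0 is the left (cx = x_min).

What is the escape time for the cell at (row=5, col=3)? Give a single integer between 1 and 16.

z_0 = 0 + 0i, c = -0.6386 + -0.1613i
Iter 1: z = -0.6386 + -0.1613i, |z|^2 = 0.4338
Iter 2: z = -0.2568 + 0.0447i, |z|^2 = 0.0679
Iter 3: z = -0.5746 + -0.1842i, |z|^2 = 0.3641
Iter 4: z = -0.3423 + 0.0504i, |z|^2 = 0.1197
Iter 5: z = -0.5239 + -0.1958i, |z|^2 = 0.3128
Iter 6: z = -0.4024 + 0.0439i, |z|^2 = 0.1638
Iter 7: z = -0.4786 + -0.1966i, |z|^2 = 0.2677
Iter 8: z = -0.4482 + 0.0269i, |z|^2 = 0.2016
Iter 9: z = -0.4384 + -0.1854i, |z|^2 = 0.2266
Iter 10: z = -0.4807 + 0.0013i, |z|^2 = 0.2311
Iter 11: z = -0.4075 + -0.1625i, |z|^2 = 0.1925
Iter 12: z = -0.4989 + -0.0288i, |z|^2 = 0.2498
Iter 13: z = -0.3905 + -0.1325i, |z|^2 = 0.1700
Iter 14: z = -0.5037 + -0.0578i, |z|^2 = 0.2570
Iter 15: z = -0.3882 + -0.1030i, |z|^2 = 0.1613

Answer: 16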